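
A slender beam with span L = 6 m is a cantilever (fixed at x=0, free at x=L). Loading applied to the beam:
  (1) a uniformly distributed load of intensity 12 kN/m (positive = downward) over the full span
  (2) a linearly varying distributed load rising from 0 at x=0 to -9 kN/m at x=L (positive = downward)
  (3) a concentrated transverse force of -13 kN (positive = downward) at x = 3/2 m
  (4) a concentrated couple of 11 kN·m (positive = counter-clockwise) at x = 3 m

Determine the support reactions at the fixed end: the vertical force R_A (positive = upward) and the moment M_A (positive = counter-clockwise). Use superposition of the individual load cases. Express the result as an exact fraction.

R_A = 32 kN, M_A = 155/2 kN·m

Load 1 — uniform load w=12 kN/m over full span:
  R_A = wL = 12·6 = 72 kN
  M_A = wL²/2 = 12·6²/2 = 216 kN·m
Load 2 — triangular load w₀=-9 kN/m (0→w₀ over full span):
  R_A = w₀L/2 = (-9)·6/2 = -27 kN
  M_A = w₀L²/3 = (-9)·6²/3 = -108 kN·m
Load 3 — point force P=-13 kN at a=3/2 m (b=L-a=9/2):
  R_A = P = (-13) = -13 kN
  M_A = Pa = (-13)·(3/2) = -39/2 kN·m
Load 4 — applied couple M₀=11 kN·m at a=3 m (b=L-a=3):
  R_A = 0 kN
  M_A = -M₀ = -11 kN·m
Superposition: R_A = 32 kN, M_A = 155/2 kN·m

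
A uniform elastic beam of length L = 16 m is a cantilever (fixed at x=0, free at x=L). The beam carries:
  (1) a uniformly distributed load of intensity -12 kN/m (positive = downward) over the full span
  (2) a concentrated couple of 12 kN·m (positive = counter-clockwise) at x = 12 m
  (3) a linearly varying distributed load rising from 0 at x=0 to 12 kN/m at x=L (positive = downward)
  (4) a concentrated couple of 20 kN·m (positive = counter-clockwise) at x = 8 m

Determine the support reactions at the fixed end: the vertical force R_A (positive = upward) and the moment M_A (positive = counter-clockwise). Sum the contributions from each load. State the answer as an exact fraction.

R_A = -96 kN, M_A = -544 kN·m

Load 1 — uniform load w=-12 kN/m over full span:
  R_A = wL = (-12)·16 = -192 kN
  M_A = wL²/2 = (-12)·16²/2 = -1536 kN·m
Load 2 — applied couple M₀=12 kN·m at a=12 m (b=L-a=4):
  R_A = 0 kN
  M_A = -M₀ = -12 kN·m
Load 3 — triangular load w₀=12 kN/m (0→w₀ over full span):
  R_A = w₀L/2 = 12·16/2 = 96 kN
  M_A = w₀L²/3 = 12·16²/3 = 1024 kN·m
Load 4 — applied couple M₀=20 kN·m at a=8 m (b=L-a=8):
  R_A = 0 kN
  M_A = -M₀ = -20 kN·m
Superposition: R_A = -96 kN, M_A = -544 kN·m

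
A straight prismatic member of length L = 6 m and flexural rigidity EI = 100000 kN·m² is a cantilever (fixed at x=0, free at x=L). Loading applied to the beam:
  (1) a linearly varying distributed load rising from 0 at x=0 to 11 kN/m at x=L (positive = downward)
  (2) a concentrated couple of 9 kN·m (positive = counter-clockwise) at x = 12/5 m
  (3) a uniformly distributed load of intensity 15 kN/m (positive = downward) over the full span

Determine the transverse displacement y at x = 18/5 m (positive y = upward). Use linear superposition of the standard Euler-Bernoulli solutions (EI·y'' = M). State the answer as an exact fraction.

y(18/5) = -1670787/97656250 m

Load 1 — triangular load w₀=11 kN/m (0→w₀ over full span):
  y_1 = (w₀Lx³/12-w₀L²x²/6-w₀x⁵/(120L))/EI = (11·6·(18/5)³/12-11·6²·(18/5)²/6-11·(18/5)⁵/(120·6))/100000 = -4749921/781250000 m
Load 2 — applied couple M₀=9 kN·m at a=12/5 m (b=L-a=18/5):
  y_2 = M₀a(2x-a)/(2EI)  [x>a] = 9·(12/5)·(2·(18/5)-(12/5))/(2·100000) = 81/156250 m
Load 3 — uniform load w=15 kN/m over full span:
  y_3 = -wx²(x²-4Lx+6L²)/(24EI) = -15·(18/5)²·((18/5)²-4·6·(18/5)+6·6²)/(24·100000) = -72171/6250000 m
Superposition: y = Σ y_i = -1670787/97656250 m ≈ -0.017109 m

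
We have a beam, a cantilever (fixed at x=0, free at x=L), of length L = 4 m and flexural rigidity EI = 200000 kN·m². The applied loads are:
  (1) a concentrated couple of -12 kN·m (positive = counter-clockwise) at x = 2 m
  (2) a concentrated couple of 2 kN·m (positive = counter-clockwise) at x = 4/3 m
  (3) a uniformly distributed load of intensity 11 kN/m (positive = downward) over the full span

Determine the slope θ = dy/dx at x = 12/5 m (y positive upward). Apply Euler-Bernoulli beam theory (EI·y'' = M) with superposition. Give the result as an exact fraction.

θ(12/5) = -1537/2343750 rad

Load 1 — applied couple M₀=-12 kN·m at a=2 m (b=L-a=2):
  θ_1 = M₀a/EI  [x>a] = (-12)·2/200000 = -3/25000 rad
Load 2 — applied couple M₀=2 kN·m at a=4/3 m (b=L-a=8/3):
  θ_2 = M₀a/EI  [x>a] = 2·(4/3)/200000 = 1/75000 rad
Load 3 — uniform load w=11 kN/m over full span:
  θ_3 = -wx(x²-3Lx+3L²)/(6EI) = -11·(12/5)·((12/5)²-3·4·(12/5)+3·4²)/(6·200000) = -429/781250 rad
Superposition: θ = Σ θ_i = -1537/2343750 rad ≈ -0.000656 rad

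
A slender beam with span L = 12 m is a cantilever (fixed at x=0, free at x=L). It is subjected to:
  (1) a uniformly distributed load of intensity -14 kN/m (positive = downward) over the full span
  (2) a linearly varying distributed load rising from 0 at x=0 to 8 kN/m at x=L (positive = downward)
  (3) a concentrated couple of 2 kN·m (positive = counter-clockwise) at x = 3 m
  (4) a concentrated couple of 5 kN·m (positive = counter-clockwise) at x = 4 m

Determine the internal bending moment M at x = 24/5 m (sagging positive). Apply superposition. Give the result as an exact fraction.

M(24/5) = 24624/125 kN·m

Load 1 — uniform load w=-14 kN/m over full span:
  M_1 = -w(L-x)²/2 = -(-14)·(12-(24/5))²/2 = 9072/25 kN·m
Load 2 — triangular load w₀=8 kN/m (0→w₀ over full span):
  M_2 = w₀Lx/2 - w₀L²/3 - w₀x³/(6L) = 8·12·(24/5)/2 - 8·12²/3 - 8·(24/5)³/(6·12) = -20736/125 kN·m
Load 3 — applied couple M₀=2 kN·m at a=3 m (b=L-a=9):
  M_3 = 0  [x>a] = 0 kN·m
Load 4 — applied couple M₀=5 kN·m at a=4 m (b=L-a=8):
  M_4 = 0  [x>a] = 0 kN·m
Superposition: M = Σ M_i = 24624/125 kN·m ≈ 196.992000 kN·m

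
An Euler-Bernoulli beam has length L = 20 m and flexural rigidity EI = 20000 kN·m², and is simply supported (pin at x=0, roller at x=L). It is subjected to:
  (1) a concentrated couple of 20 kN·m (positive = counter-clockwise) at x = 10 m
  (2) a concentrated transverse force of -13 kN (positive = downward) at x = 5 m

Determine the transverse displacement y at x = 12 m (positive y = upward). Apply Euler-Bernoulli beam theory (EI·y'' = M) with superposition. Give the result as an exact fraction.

Load 1 — applied couple M₀=20 kN·m at a=10 m (b=L-a=10):
  y_1 = (M₀x³/(6L)-M₀(x-a)²/2+C₁x)/EI  [x>a] with C₁=M₀(3b²-L²)/(6L)=-50/3 = (20·12³/(6·20)-20·(12-10)²/2+(-50/3)·12)/20000 = 3/1250 m
Load 2 — point force P=-13 kN at a=5 m (b=L-a=15):
  y_2 = -Pa(L-x)(2Lx-a²-x²)/(6LEI)  [x>a] = -(-13)·5·(20-12)·(2·20·12-5²-12²)/(6·20·20000) = 4043/60000 m
Superposition: y = Σ y_i = 4187/60000 m ≈ 0.069783 m

y(12) = 4187/60000 m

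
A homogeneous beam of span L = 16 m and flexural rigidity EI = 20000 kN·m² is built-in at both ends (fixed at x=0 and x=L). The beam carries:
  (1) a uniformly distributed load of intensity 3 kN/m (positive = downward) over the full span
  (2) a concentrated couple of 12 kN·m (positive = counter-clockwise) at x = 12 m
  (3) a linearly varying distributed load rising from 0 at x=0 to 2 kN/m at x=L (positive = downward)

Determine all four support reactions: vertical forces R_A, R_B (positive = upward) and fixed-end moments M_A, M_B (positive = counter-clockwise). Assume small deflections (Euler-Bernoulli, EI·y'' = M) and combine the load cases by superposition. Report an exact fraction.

Load 1 — uniform load w=3 kN/m over full span:
  R_A = wL/2 = 3·16/2 = 24 kN
  M_A = wL²/12 = 3·16²/12 = 64 kN·m
  R_B = wL/2 = 3·16/2 = 24 kN
  M_B = -wL²/12 = -3·16²/12 = -64 kN·m
Load 2 — applied couple M₀=12 kN·m at a=12 m (b=L-a=4):
  R_A = 6M₀ab/L³ = 6·12·12·4/16³ = 27/32 kN
  M_A = M₀b(2a-b)/L² = 12·4·(2·12-4)/16² = 15/4 kN·m
  R_B = -6M₀ab/L³ = -6·12·12·4/16³ = -27/32 kN
  M_B = M₀a(2b-a)/L² = 12·12·(2·4-12)/16² = -9/4 kN·m
Load 3 — triangular load w₀=2 kN/m (0→w₀ over full span):
  R_A = 3w₀L/20 = 3·2·16/20 = 24/5 kN
  M_A = w₀L²/30 = 2·16²/30 = 256/15 kN·m
  R_B = 7w₀L/20 = 7·2·16/20 = 56/5 kN
  M_B = -w₀L²/20 = -2·16²/20 = -128/5 kN·m
Superposition: R_A = 4743/160 kN, M_A = 5089/60 kN·m, R_B = 5497/160 kN, M_B = -1837/20 kN·m

R_A = 4743/160 kN, M_A = 5089/60 kN·m, R_B = 5497/160 kN, M_B = -1837/20 kN·m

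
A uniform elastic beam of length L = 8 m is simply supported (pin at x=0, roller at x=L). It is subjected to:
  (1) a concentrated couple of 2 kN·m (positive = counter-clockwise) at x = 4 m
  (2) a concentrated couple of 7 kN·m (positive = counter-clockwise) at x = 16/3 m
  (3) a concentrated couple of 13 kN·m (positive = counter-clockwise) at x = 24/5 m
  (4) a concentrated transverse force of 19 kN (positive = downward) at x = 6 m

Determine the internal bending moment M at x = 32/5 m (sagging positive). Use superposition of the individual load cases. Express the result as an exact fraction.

M(32/5) = 92/5 kN·m

Load 1 — applied couple M₀=2 kN·m at a=4 m (b=L-a=4):
  M_1 = M₀x/L - M₀  [x>a] = 2·(32/5)/8 - 2 = -2/5 kN·m
Load 2 — applied couple M₀=7 kN·m at a=16/3 m (b=L-a=8/3):
  M_2 = M₀x/L - M₀  [x>a] = 7·(32/5)/8 - 7 = -7/5 kN·m
Load 3 — applied couple M₀=13 kN·m at a=24/5 m (b=L-a=16/5):
  M_3 = M₀x/L - M₀  [x>a] = 13·(32/5)/8 - 13 = -13/5 kN·m
Load 4 — point force P=19 kN at a=6 m (b=L-a=2):
  M_4 = Pa(L-x)/L  [x>a] = 19·6·(8-(32/5))/8 = 114/5 kN·m
Superposition: M = Σ M_i = 92/5 kN·m ≈ 18.400000 kN·m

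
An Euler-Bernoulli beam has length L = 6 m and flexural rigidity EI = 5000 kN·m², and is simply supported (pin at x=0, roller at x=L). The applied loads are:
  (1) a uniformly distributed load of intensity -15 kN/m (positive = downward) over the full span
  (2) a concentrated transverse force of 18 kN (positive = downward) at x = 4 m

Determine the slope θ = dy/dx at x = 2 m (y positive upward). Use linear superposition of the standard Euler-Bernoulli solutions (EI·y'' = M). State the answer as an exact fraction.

θ(2) = 9/1000 rad

Load 1 — uniform load w=-15 kN/m over full span:
  θ_1 = -w(L³-6Lx²+4x³)/(24EI) = -(-15)·(6³-6·6·2²+4·2³)/(24·5000) = 13/1000 rad
Load 2 — point force P=18 kN at a=4 m (b=L-a=2):
  θ_2 = -Pb(L²-b²-3x²)/(6LEI)  [x≤a] = -18·2·(6²-2²-3·2²)/(6·6·5000) = -1/250 rad
Superposition: θ = Σ θ_i = 9/1000 rad ≈ 0.009000 rad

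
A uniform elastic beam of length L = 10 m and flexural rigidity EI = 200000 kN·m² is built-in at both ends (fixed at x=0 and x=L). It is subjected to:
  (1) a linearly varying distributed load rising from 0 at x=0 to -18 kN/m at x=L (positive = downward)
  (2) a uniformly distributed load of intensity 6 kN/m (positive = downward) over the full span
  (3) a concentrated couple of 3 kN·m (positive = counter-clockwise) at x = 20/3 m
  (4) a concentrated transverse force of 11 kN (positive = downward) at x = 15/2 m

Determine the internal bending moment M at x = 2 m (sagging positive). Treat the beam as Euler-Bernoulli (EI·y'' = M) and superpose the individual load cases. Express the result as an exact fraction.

M(2) = 717/160 kN·m

Load 1 — triangular load w₀=-18 kN/m (0→w₀ over full span):
  M_1 = 3w₀Lx/20 - w₀L²/30 - w₀x³/(6L) = 3·(-18)·10·2/20 - (-18)·10²/30 - (-18)·2³/(6·10) = 42/5 kN·m
Load 2 — uniform load w=6 kN/m over full span:
  M_2 = wLx/2 - wL²/12 - wx²/2 = 6·10·2/2 - 6·10²/12 - 6·2²/2 = -2 kN·m
Load 3 — applied couple M₀=3 kN·m at a=20/3 m (b=L-a=10/3):
  M_3 = R_Ax - M_A  [x≤a] with R_A=2/5, M_A=1 = (2/5)·2 - 1 = -1/5 kN·m
Load 4 — point force P=11 kN at a=15/2 m (b=L-a=5/2):
  M_4 = Pb²(3a+b)x/L³ - Pab²/L²  [x≤a] = 11·(5/2)²·(3·(15/2)+(5/2))·2/10³ - 11·(15/2)·(5/2)²/10² = -55/32 kN·m
Superposition: M = Σ M_i = 717/160 kN·m ≈ 4.481250 kN·m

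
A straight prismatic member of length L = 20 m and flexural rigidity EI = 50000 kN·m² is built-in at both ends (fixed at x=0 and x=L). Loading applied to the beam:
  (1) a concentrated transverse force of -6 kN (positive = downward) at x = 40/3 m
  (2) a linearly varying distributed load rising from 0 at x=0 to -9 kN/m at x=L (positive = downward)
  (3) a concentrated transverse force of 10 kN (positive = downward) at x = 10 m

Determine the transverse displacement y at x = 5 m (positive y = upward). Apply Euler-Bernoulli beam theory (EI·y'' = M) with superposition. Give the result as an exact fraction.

y(5) = 1133/69120 m

Load 1 — point force P=-6 kN at a=40/3 m (b=L-a=20/3):
  y_1 = -Pb²x²(3aL-(3a+b)x)/(6L³EI)  [x≤a] = -(-6)·(20/3)²·5²·(3·(40/3)·20-(3·(40/3)+(20/3))·5)/(6·20³·50000) = 17/10800 m
Load 2 — triangular load w₀=-9 kN/m (0→w₀ over full span):
  y_2 = -w₀x²(L-x)²(x+2L)/(120LEI) = -(-9)·5²·(20-5)²·(5+2·20)/(120·20·50000) = 243/12800 m
Load 3 — point force P=10 kN at a=10 m (b=L-a=10):
  y_3 = -Pb²x²(3aL-(3a+b)x)/(6L³EI)  [x≤a] = -10·10²·5²·(3·10·20-(3·10+10)·5)/(6·20³·50000) = -1/240 m
Superposition: y = Σ y_i = 1133/69120 m ≈ 0.016392 m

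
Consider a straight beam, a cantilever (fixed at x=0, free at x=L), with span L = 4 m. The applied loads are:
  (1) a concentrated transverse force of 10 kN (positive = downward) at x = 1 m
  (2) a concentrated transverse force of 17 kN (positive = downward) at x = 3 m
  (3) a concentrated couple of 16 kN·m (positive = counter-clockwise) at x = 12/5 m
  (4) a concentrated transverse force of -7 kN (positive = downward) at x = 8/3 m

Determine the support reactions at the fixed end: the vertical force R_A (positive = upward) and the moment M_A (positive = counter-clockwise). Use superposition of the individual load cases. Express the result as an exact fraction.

Load 1 — point force P=10 kN at a=1 m (b=L-a=3):
  R_A = P = 10 kN
  M_A = Pa = 10·1 = 10 kN·m
Load 2 — point force P=17 kN at a=3 m (b=L-a=1):
  R_A = P = 17 kN
  M_A = Pa = 17·3 = 51 kN·m
Load 3 — applied couple M₀=16 kN·m at a=12/5 m (b=L-a=8/5):
  R_A = 0 kN
  M_A = -M₀ = -16 kN·m
Load 4 — point force P=-7 kN at a=8/3 m (b=L-a=4/3):
  R_A = P = (-7) = -7 kN
  M_A = Pa = (-7)·(8/3) = -56/3 kN·m
Superposition: R_A = 20 kN, M_A = 79/3 kN·m

R_A = 20 kN, M_A = 79/3 kN·m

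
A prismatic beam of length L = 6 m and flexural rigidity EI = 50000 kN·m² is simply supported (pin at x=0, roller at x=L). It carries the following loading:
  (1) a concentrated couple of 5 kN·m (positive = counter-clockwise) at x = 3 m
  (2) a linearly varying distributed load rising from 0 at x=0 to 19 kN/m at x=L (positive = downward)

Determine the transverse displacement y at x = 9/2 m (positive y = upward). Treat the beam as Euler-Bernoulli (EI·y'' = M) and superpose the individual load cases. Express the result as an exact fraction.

Load 1 — applied couple M₀=5 kN·m at a=3 m (b=L-a=3):
  y_1 = (M₀x³/(6L)-M₀(x-a)²/2+C₁x)/EI  [x>a] with C₁=M₀(3b²-L²)/(6L)=-5/4 = (5·(9/2)³/(6·6)-5·((9/2)-3)²/2+(-5/4)·(9/2))/50000 = 9/320000 m
Load 2 — triangular load w₀=19 kN/m (0→w₀ over full span):
  y_2 = -w₀x(7L⁴-10L²x²+3x⁴)/(360LEI) = -19·(9/2)·(7·6⁴-10·6²·(9/2)²+3·(9/2)⁴)/(360·6·50000) = -61047/25600000 m
Superposition: y = Σ y_i = -60327/25600000 m ≈ -0.002357 m

y(9/2) = -60327/25600000 m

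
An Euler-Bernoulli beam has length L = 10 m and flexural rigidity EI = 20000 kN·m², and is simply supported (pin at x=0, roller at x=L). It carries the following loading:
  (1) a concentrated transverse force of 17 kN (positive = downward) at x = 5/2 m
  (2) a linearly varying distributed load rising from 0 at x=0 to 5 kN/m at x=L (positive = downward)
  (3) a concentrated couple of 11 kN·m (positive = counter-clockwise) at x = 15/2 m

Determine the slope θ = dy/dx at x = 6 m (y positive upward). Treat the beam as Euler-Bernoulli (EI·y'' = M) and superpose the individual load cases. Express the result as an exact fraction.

Load 1 — point force P=17 kN at a=5/2 m (b=L-a=15/2):
  θ_1 = -Pa(2L²-6Lx+3x²+a²)/(6LEI)  [x>a] = -17·(5/2)·(2·10²-6·10·6+3·6²+(5/2)²)/(6·10·20000) = 1037/640000 rad
Load 2 — triangular load w₀=5 kN/m (0→w₀ over full span):
  θ_2 = -w₀(7L⁴-30L²x²+15x⁴)/(360LEI) = -5·(7·10⁴-30·10²·6²+15·6⁴)/(360·10·20000) = 29/22500 rad
Load 3 — applied couple M₀=11 kN·m at a=15/2 m (b=L-a=5/2):
  θ_3 = (M₀x²/(2L)+C₁)/EI  [x≤a] with C₁=M₀(3b²-L²)/(6L)=-715/48 = (11·6²/(2·10)+(-715/48))/20000 = 1177/4800000 rad
Superposition: θ = Σ θ_i = 90847/28800000 rad ≈ 0.003154 rad

θ(6) = 90847/28800000 rad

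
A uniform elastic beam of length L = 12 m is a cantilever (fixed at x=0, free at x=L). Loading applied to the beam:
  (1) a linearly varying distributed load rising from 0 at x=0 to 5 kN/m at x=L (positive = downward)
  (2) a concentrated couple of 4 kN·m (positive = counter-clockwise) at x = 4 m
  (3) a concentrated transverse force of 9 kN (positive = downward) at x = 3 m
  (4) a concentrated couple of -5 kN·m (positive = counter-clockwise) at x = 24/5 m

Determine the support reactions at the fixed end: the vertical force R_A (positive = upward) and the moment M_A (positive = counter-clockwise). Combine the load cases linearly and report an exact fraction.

Load 1 — triangular load w₀=5 kN/m (0→w₀ over full span):
  R_A = w₀L/2 = 5·12/2 = 30 kN
  M_A = w₀L²/3 = 5·12²/3 = 240 kN·m
Load 2 — applied couple M₀=4 kN·m at a=4 m (b=L-a=8):
  R_A = 0 kN
  M_A = -M₀ = -4 kN·m
Load 3 — point force P=9 kN at a=3 m (b=L-a=9):
  R_A = P = 9 kN
  M_A = Pa = 9·3 = 27 kN·m
Load 4 — applied couple M₀=-5 kN·m at a=24/5 m (b=L-a=36/5):
  R_A = 0 kN
  M_A = -M₀ = -(-5) = 5 kN·m
Superposition: R_A = 39 kN, M_A = 268 kN·m

R_A = 39 kN, M_A = 268 kN·m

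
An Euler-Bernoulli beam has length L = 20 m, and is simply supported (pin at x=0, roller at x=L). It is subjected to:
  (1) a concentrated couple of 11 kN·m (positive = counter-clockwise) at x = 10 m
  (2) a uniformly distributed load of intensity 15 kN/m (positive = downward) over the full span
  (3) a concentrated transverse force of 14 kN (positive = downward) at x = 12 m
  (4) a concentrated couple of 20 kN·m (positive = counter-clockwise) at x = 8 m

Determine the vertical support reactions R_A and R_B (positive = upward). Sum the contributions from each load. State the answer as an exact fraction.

Load 1 — applied couple M₀=11 kN·m at a=10 m (b=L-a=10):
  R_A = M₀/L = 11/20 kN
  R_B = -M₀/L = -11/20 kN
Load 2 — uniform load w=15 kN/m over full span:
  R_A = wL/2 = 15·20/2 = 150 kN
  R_B = wL/2 = 15·20/2 = 150 kN
Load 3 — point force P=14 kN at a=12 m (b=L-a=8):
  R_A = Pb/L = 14·8/20 = 28/5 kN
  R_B = Pa/L = 14·12/20 = 42/5 kN
Load 4 — applied couple M₀=20 kN·m at a=8 m (b=L-a=12):
  R_A = M₀/L = 20/20 = 1 kN
  R_B = -M₀/L = -20/20 = -1 kN
Superposition: R_A = 3143/20 kN, R_B = 3137/20 kN

R_A = 3143/20 kN, R_B = 3137/20 kN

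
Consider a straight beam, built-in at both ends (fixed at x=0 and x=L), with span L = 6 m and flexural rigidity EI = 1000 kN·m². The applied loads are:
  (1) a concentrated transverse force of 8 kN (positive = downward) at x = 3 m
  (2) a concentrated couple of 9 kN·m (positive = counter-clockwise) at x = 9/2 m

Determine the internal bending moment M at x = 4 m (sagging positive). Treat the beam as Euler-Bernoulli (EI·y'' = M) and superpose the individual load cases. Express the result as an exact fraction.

M(4) = 95/16 kN·m

Load 1 — point force P=8 kN at a=3 m (b=L-a=3):
  M_1 = Pa²(a+3b)(L-x)/L³ - Pa²b/L²  [x>a] = 8·3²·(3+3·3)·(6-4)/6³ - 8·3²·3/6² = 2 kN·m
Load 2 — applied couple M₀=9 kN·m at a=9/2 m (b=L-a=3/2):
  M_2 = R_Ax - M_A  [x≤a] with R_A=27/16, M_A=45/16 = (27/16)·4 - (45/16) = 63/16 kN·m
Superposition: M = Σ M_i = 95/16 kN·m ≈ 5.937500 kN·m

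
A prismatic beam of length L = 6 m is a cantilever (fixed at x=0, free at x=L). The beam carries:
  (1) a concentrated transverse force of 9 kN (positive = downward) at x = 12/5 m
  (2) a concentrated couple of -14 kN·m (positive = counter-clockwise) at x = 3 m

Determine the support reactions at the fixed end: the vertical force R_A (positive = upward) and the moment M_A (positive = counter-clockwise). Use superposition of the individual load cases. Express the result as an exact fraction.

R_A = 9 kN, M_A = 178/5 kN·m

Load 1 — point force P=9 kN at a=12/5 m (b=L-a=18/5):
  R_A = P = 9 kN
  M_A = Pa = 9·(12/5) = 108/5 kN·m
Load 2 — applied couple M₀=-14 kN·m at a=3 m (b=L-a=3):
  R_A = 0 kN
  M_A = -M₀ = -(-14) = 14 kN·m
Superposition: R_A = 9 kN, M_A = 178/5 kN·m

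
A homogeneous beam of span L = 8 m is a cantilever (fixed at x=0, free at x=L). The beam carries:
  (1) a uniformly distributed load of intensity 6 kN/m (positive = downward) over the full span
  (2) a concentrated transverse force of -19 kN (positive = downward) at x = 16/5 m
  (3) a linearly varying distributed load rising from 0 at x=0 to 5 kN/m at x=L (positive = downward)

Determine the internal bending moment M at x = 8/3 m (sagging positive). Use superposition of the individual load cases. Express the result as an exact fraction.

Load 1 — uniform load w=6 kN/m over full span:
  M_1 = -w(L-x)²/2 = -6·(8-(8/3))²/2 = -256/3 kN·m
Load 2 — point force P=-19 kN at a=16/5 m (b=L-a=24/5):
  M_2 = -P(a-x)  [x≤a] = -(-19)·((16/5)-(8/3)) = 152/15 kN·m
Load 3 — triangular load w₀=5 kN/m (0→w₀ over full span):
  M_3 = w₀Lx/2 - w₀L²/3 - w₀x³/(6L) = 5·8·(8/3)/2 - 5·8²/3 - 5·(8/3)³/(6·8) = -4480/81 kN·m
Superposition: M = Σ M_i = -52856/405 kN·m ≈ -130.508642 kN·m

M(8/3) = -52856/405 kN·m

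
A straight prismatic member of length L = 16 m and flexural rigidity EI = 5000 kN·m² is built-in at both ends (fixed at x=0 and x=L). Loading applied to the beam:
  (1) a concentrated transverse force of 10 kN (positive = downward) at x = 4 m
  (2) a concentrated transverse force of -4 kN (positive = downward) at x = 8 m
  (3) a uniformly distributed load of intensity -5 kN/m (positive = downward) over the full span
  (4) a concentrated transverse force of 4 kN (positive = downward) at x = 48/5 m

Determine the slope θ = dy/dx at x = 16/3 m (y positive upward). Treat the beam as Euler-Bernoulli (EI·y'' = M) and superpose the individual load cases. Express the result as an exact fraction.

θ(16/3) = 150622/6328125 rad

Load 1 — point force P=10 kN at a=4 m (b=L-a=12):
  θ_1 = Pa²(L-x)(2bL-(3b+a)(L-x))/(2L³EI)  [x>a] = 10·4²·(16-(16/3))·(2·12·16-(3·12+4)·(16-(16/3)))/(2·16³·5000) = -2/1125 rad
Load 2 — point force P=-4 kN at a=8 m (b=L-a=8):
  θ_2 = -Pb²x(2aL-(3a+b)x)/(2L³EI)  [x≤a] = -(-4)·8²·(16/3)·(2·8·16-(3·8+8)·(16/3))/(2·16³·5000) = 16/5625 rad
Load 3 — uniform load w=-5 kN/m over full span:
  θ_3 = -wx(L-x)(L-2x)/(12EI) = -(-5)·(16/3)·(16-(16/3))·(16-2·(16/3))/(12·5000) = 256/10125 rad
Load 4 — point force P=4 kN at a=48/5 m (b=L-a=32/5):
  θ_4 = -Pb²x(2aL-(3a+b)x)/(2L³EI)  [x≤a] = -4·(32/5)²·(16/3)·(2·(48/5)·16-(3·(48/5)+(32/5))·(16/3))/(2·16³·5000) = -1792/703125 rad
Superposition: θ = Σ θ_i = 150622/6328125 rad ≈ 0.023802 rad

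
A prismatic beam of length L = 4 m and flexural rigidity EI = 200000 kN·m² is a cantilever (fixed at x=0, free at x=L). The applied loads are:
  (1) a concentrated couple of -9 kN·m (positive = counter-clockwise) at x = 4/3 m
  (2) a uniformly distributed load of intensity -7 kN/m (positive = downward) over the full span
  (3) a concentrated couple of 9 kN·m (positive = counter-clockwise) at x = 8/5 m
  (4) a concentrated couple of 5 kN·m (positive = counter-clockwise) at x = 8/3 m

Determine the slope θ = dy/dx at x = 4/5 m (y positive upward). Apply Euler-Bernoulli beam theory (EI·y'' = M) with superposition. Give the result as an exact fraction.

θ(4/5) = 3791/18750000 rad

Load 1 — applied couple M₀=-9 kN·m at a=4/3 m (b=L-a=8/3):
  θ_1 = M₀x/EI  [x≤a] = (-9)·(4/5)/200000 = -9/250000 rad
Load 2 — uniform load w=-7 kN/m over full span:
  θ_2 = -wx(x²-3Lx+3L²)/(6EI) = -(-7)·(4/5)·((4/5)²-3·4·(4/5)+3·4²)/(6·200000) = 427/2343750 rad
Load 3 — applied couple M₀=9 kN·m at a=8/5 m (b=L-a=12/5):
  θ_3 = M₀x/EI  [x≤a] = 9·(4/5)/200000 = 9/250000 rad
Load 4 — applied couple M₀=5 kN·m at a=8/3 m (b=L-a=4/3):
  θ_4 = M₀x/EI  [x≤a] = 5·(4/5)/200000 = 1/50000 rad
Superposition: θ = Σ θ_i = 3791/18750000 rad ≈ 0.000202 rad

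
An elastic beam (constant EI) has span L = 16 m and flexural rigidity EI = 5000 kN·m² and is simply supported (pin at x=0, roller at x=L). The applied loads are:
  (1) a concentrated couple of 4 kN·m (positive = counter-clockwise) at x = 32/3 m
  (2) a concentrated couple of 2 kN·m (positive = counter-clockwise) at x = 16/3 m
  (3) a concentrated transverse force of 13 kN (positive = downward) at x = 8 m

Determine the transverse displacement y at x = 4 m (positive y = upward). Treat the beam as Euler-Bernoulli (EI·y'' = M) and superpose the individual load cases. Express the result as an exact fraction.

Load 1 — applied couple M₀=4 kN·m at a=32/3 m (b=L-a=16/3):
  y_1 = (M₀x³/(6L)+C₁x)/EI  [x≤a] with C₁=M₀(3b²-L²)/(6L)=-64/9 = (4·4³/(6·16)+(-64/9)·4)/5000 = -29/5625 m
Load 2 — applied couple M₀=2 kN·m at a=16/3 m (b=L-a=32/3):
  y_2 = (M₀x³/(6L)+C₁x)/EI  [x≤a] with C₁=M₀(3b²-L²)/(6L)=16/9 = (2·4³/(6·16)+(16/9)·4)/5000 = 19/11250 m
Load 3 — point force P=13 kN at a=8 m (b=L-a=8):
  y_3 = -Pbx(L²-b²-x²)/(6LEI)  [x≤a] = -13·8·4·(16²-8²-4²)/(6·16·5000) = -286/1875 m
Superposition: y = Σ y_i = -39/250 m ≈ -0.156000 m

y(4) = -39/250 m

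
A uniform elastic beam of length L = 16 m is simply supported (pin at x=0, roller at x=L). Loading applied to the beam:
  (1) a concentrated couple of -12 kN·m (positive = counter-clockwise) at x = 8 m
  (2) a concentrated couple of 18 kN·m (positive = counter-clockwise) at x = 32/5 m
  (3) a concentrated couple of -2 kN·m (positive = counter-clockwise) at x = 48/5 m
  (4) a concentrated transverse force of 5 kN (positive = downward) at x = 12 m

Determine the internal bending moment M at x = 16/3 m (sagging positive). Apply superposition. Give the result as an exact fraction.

M(16/3) = 8 kN·m

Load 1 — applied couple M₀=-12 kN·m at a=8 m (b=L-a=8):
  M_1 = M₀x/L  [x≤a] = (-12)·(16/3)/16 = -4 kN·m
Load 2 — applied couple M₀=18 kN·m at a=32/5 m (b=L-a=48/5):
  M_2 = M₀x/L  [x≤a] = 18·(16/3)/16 = 6 kN·m
Load 3 — applied couple M₀=-2 kN·m at a=48/5 m (b=L-a=32/5):
  M_3 = M₀x/L  [x≤a] = (-2)·(16/3)/16 = -2/3 kN·m
Load 4 — point force P=5 kN at a=12 m (b=L-a=4):
  M_4 = Pbx/L  [x≤a] = 5·4·(16/3)/16 = 20/3 kN·m
Superposition: M = Σ M_i = 8 kN·m ≈ 8.000000 kN·m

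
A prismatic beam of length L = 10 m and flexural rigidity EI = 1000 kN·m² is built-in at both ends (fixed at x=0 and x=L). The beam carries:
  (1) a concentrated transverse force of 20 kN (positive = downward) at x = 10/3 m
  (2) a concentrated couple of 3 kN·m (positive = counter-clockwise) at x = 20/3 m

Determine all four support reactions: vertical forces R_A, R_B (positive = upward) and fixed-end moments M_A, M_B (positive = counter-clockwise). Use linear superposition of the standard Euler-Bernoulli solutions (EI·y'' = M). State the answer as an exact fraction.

Load 1 — point force P=20 kN at a=10/3 m (b=L-a=20/3):
  R_A = Pb²(3a+b)/L³ = 20·(20/3)²·(3·(10/3)+(20/3))/10³ = 400/27 kN
  M_A = Pab²/L² = 20·(10/3)·(20/3)²/10² = 800/27 kN·m
  R_B = Pa²(a+3b)/L³ = 20·(10/3)²·((10/3)+3·(20/3))/10³ = 140/27 kN
  M_B = -Pa²b/L² = -20·(10/3)²·(20/3)/10² = -400/27 kN·m
Load 2 — applied couple M₀=3 kN·m at a=20/3 m (b=L-a=10/3):
  R_A = 6M₀ab/L³ = 6·3·(20/3)·(10/3)/10³ = 2/5 kN
  M_A = M₀b(2a-b)/L² = 3·(10/3)·(2·(20/3)-(10/3))/10² = 1 kN·m
  R_B = -6M₀ab/L³ = -6·3·(20/3)·(10/3)/10³ = -2/5 kN
  M_B = M₀a(2b-a)/L² = 3·(20/3)·(2·(10/3)-(20/3))/10² = 0 kN·m
Superposition: R_A = 2054/135 kN, M_A = 827/27 kN·m, R_B = 646/135 kN, M_B = -400/27 kN·m

R_A = 2054/135 kN, M_A = 827/27 kN·m, R_B = 646/135 kN, M_B = -400/27 kN·m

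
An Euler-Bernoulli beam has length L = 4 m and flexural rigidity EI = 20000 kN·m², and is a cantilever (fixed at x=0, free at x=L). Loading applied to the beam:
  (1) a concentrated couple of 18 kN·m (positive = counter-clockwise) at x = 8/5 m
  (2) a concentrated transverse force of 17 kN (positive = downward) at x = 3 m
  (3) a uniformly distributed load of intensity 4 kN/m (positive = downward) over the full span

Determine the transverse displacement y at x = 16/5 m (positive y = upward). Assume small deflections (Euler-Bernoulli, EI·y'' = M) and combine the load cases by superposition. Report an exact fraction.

y(16/5) = -724181/75000000 m

Load 1 — applied couple M₀=18 kN·m at a=8/5 m (b=L-a=12/5):
  y_1 = M₀a(2x-a)/(2EI)  [x>a] = 18·(8/5)·(2·(16/5)-(8/5))/(2·20000) = 54/15625 m
Load 2 — point force P=17 kN at a=3 m (b=L-a=1):
  y_2 = -Pa²(3x-a)/(6EI)  [x>a] = -17·3²·(3·(16/5)-3)/(6·20000) = -1683/200000 m
Load 3 — uniform load w=4 kN/m over full span:
  y_3 = -wx²(x²-4Lx+6L²)/(24EI) = -4·(16/5)²·((16/5)²-4·4·(16/5)+6·4²)/(24·20000) = -5504/1171875 m
Superposition: y = Σ y_i = -724181/75000000 m ≈ -0.009656 m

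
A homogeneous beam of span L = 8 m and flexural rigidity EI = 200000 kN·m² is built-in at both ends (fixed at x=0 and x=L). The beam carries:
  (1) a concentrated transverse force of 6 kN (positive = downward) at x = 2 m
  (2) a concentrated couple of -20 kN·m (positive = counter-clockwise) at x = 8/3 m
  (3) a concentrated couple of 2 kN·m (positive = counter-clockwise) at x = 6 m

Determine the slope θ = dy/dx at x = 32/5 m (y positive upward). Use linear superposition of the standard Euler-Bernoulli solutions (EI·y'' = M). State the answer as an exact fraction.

Load 1 — point force P=6 kN at a=2 m (b=L-a=6):
  θ_1 = Pa²(L-x)(2bL-(3b+a)(L-x))/(2L³EI)  [x>a] = 6·2²·(8-(32/5))·(2·6·8-(3·6+2)·(8-(32/5)))/(2·8³·200000) = 3/250000 rad
Load 2 — applied couple M₀=-20 kN·m at a=8/3 m (b=L-a=16/3):
  θ_2 = (R_Ax²/2 - M_Ax - M₀(x-a))/EI  [x>a] with R_A=-10/3, M_A=0 = ((-10/3)·(32/5)²/2 - 0·(32/5) - (-20)·((32/5)-(8/3)))/200000 = 1/31250 rad
Load 3 — applied couple M₀=2 kN·m at a=6 m (b=L-a=2):
  θ_3 = (R_Ax²/2 - M_Ax - M₀(x-a))/EI  [x>a] with R_A=9/32, M_A=5/8 = ((9/32)·(32/5)²/2 - (5/8)·(32/5) - 2·((32/5)-6))/200000 = 3/625000 rad
Superposition: θ = Σ θ_i = 61/1250000 rad ≈ 0.000049 rad

θ(32/5) = 61/1250000 rad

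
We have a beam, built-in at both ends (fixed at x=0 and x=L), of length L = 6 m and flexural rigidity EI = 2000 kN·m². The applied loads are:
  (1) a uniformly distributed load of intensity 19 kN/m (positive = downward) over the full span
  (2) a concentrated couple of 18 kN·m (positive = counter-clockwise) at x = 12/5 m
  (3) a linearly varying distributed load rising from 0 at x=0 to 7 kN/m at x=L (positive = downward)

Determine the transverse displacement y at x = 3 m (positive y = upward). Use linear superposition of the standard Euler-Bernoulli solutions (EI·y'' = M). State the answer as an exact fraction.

y(3) = -27783/800000 m

Load 1 — uniform load w=19 kN/m over full span:
  y_1 = -wx²(L-x)²/(24EI) = -19·3²·(6-3)²/(24·2000) = -513/16000 m
Load 2 — applied couple M₀=18 kN·m at a=12/5 m (b=L-a=18/5):
  y_2 = (R_Ax³/6 - M_Ax²/2 - M₀(x-a)²/2)/EI  [x>a] with R_A=108/25, M_A=54/25 = ((108/25)·3³/6 - (54/25)·3²/2 - 18·(3-(12/5))²/2)/2000 = 81/25000 m
Load 3 — triangular load w₀=7 kN/m (0→w₀ over full span):
  y_3 = -w₀x²(L-x)²(x+2L)/(120LEI) = -7·3²·(6-3)²·(3+2·6)/(120·6·2000) = -189/32000 m
Superposition: y = Σ y_i = -27783/800000 m ≈ -0.034729 m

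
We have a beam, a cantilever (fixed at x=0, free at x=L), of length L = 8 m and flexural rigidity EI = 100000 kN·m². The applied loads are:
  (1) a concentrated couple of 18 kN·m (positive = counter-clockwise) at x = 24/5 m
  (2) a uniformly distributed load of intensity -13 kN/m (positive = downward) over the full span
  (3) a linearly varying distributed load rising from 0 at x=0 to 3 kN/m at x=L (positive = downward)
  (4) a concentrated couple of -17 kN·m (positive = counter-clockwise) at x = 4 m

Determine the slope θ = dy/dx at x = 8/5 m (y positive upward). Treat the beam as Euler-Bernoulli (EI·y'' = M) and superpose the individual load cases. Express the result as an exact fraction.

θ(8/5) = 106831/23437500 rad

Load 1 — applied couple M₀=18 kN·m at a=24/5 m (b=L-a=16/5):
  θ_1 = M₀x/EI  [x≤a] = 18·(8/5)/100000 = 9/31250 rad
Load 2 — uniform load w=-13 kN/m over full span:
  θ_2 = -wx(x²-3Lx+3L²)/(6EI) = -(-13)·(8/5)·((8/5)²-3·8·(8/5)+3·8²)/(6·100000) = 6344/1171875 rad
Load 3 — triangular load w₀=3 kN/m (0→w₀ over full span):
  θ_3 = (w₀Lx²/4-w₀L²x/3-w₀x⁴/(24L))/EI = (3·8·(8/5)²/4-3·8²·(8/5)/3-3·(8/5)⁴/(24·8))/100000 = -1702/1953125 rad
Load 4 — applied couple M₀=-17 kN·m at a=4 m (b=L-a=4):
  θ_4 = M₀x/EI  [x≤a] = (-17)·(8/5)/100000 = -17/62500 rad
Superposition: θ = Σ θ_i = 106831/23437500 rad ≈ 0.004558 rad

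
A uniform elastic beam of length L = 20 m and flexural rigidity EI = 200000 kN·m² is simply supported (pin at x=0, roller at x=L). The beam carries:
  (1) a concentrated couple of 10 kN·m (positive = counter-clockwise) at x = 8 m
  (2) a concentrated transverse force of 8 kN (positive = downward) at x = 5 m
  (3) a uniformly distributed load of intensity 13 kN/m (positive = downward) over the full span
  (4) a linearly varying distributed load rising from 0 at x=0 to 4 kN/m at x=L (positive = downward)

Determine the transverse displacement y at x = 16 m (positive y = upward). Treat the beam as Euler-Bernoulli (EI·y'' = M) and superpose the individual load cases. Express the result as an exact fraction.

y(16) = -119381/1250000 m

Load 1 — applied couple M₀=10 kN·m at a=8 m (b=L-a=12):
  y_1 = (M₀x³/(6L)-M₀(x-a)²/2+C₁x)/EI  [x>a] with C₁=M₀(3b²-L²)/(6L)=8/3 = (10·16³/(6·20)-10·(16-8)²/2+(8/3)·16)/200000 = 1/3125 m
Load 2 — point force P=8 kN at a=5 m (b=L-a=15):
  y_2 = -Pa(L-x)(2Lx-a²-x²)/(6LEI)  [x>a] = -8·5·(20-16)·(2·20·16-5²-16²)/(6·20·200000) = -359/150000 m
Load 3 — uniform load w=13 kN/m over full span:
  y_3 = -wx(L³-2Lx²+x³)/(24EI) = -13·16·(20³-2·20·16²+16³)/(24·200000) = -754/9375 m
Load 4 — triangular load w₀=4 kN/m (0→w₀ over full span):
  y_4 = -w₀x(7L⁴-10L²x²+3x⁴)/(360LEI) = -4·16·(7·20⁴-10·20²·16²+3·16⁴)/(360·20·200000) = -1016/78125 m
Superposition: y = Σ y_i = -119381/1250000 m ≈ -0.095505 m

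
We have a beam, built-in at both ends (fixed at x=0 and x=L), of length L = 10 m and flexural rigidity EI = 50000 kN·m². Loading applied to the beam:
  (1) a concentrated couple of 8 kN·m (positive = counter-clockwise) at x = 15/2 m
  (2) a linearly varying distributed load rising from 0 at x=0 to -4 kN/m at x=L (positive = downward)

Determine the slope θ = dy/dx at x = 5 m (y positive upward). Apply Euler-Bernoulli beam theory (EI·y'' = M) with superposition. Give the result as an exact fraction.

θ(5) = 1/60000 rad

Load 1 — applied couple M₀=8 kN·m at a=15/2 m (b=L-a=5/2):
  θ_1 = (R_Ax²/2 - M_Ax)/EI  [x≤a] with R_A=9/10, M_A=5/2 = ((9/10)·5²/2 - (5/2)·5)/50000 = -1/40000 rad
Load 2 — triangular load w₀=-4 kN/m (0→w₀ over full span):
  θ_2 = -w₀(2x(L-x)(L-2x)(x+2L)+x²(L-x)²)/(120LEI) = -(-4)·(2·5·(10-5)·(10-2·5)·(5+2·10)+5²·(10-5)²)/(120·10·50000) = 1/24000 rad
Superposition: θ = Σ θ_i = 1/60000 rad ≈ 0.000017 rad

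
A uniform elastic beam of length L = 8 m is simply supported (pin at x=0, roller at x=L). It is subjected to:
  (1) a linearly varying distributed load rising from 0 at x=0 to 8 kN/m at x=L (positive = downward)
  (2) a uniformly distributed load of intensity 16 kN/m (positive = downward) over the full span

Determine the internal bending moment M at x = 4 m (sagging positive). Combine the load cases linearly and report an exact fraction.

Load 1 — triangular load w₀=8 kN/m (0→w₀ over full span):
  M_1 = w₀Lx/6 - w₀x³/(6L) = 8·8·4/6 - 8·4³/(6·8) = 32 kN·m
Load 2 — uniform load w=16 kN/m over full span:
  M_2 = wx(L-x)/2 = 16·4·(8-4)/2 = 128 kN·m
Superposition: M = Σ M_i = 160 kN·m ≈ 160.000000 kN·m

M(4) = 160 kN·m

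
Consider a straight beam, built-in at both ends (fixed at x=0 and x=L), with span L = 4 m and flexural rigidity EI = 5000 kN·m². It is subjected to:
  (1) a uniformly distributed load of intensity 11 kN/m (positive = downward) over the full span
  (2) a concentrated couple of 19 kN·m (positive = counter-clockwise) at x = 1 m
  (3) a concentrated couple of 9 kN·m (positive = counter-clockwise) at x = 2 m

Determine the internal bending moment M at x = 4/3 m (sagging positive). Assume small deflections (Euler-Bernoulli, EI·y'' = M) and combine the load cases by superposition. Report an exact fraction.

Load 1 — uniform load w=11 kN/m over full span:
  M_1 = wLx/2 - wL²/12 - wx²/2 = 11·4·(4/3)/2 - 11·4²/12 - 11·(4/3)²/2 = 44/9 kN·m
Load 2 — applied couple M₀=19 kN·m at a=1 m (b=L-a=3):
  M_2 = R_Ax - M_A - M₀  [x>a] with R_A=171/32, M_A=-57/16 = (171/32)·(4/3) - (-57/16) - 19 = -133/16 kN·m
Load 3 — applied couple M₀=9 kN·m at a=2 m (b=L-a=2):
  M_3 = R_Ax - M_A  [x≤a] with R_A=27/8, M_A=9/4 = (27/8)·(4/3) - (9/4) = 9/4 kN·m
Superposition: M = Σ M_i = -169/144 kN·m ≈ -1.173611 kN·m

M(4/3) = -169/144 kN·m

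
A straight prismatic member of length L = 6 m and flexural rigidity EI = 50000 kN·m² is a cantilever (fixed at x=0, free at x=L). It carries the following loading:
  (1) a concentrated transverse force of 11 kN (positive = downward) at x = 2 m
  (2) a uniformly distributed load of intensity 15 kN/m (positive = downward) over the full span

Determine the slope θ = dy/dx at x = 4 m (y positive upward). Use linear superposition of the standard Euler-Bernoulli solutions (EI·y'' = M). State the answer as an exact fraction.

θ(4) = -271/25000 rad

Load 1 — point force P=11 kN at a=2 m (b=L-a=4):
  θ_1 = -Pa²/(2EI)  [x>a] = -11·2²/(2·50000) = -11/25000 rad
Load 2 — uniform load w=15 kN/m over full span:
  θ_2 = -wx(x²-3Lx+3L²)/(6EI) = -15·4·(4²-3·6·4+3·6²)/(6·50000) = -13/1250 rad
Superposition: θ = Σ θ_i = -271/25000 rad ≈ -0.010840 rad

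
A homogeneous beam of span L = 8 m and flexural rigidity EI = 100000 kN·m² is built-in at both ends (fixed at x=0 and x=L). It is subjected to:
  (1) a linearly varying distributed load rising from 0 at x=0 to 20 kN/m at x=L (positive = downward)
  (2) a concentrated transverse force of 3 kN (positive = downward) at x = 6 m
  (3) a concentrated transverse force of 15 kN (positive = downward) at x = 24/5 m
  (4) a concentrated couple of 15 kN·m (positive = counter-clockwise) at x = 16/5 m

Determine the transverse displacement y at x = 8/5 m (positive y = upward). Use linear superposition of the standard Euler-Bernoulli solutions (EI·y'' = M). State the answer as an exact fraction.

Load 1 — triangular load w₀=20 kN/m (0→w₀ over full span):
  y_1 = -w₀x²(L-x)²(x+2L)/(120LEI) = -20·(8/5)²·(8-(8/5))²·((8/5)+2·8)/(120·8·100000) = -11264/29296875 m
Load 2 — point force P=3 kN at a=6 m (b=L-a=2):
  y_2 = -Pb²x²(3aL-(3a+b)x)/(6L³EI)  [x≤a] = -3·2²·(8/5)²·(3·6·8-(3·6+2)·(8/5))/(6·8³·100000) = -7/625000 m
Load 3 — point force P=15 kN at a=24/5 m (b=L-a=16/5):
  y_3 = -Pb²x²(3aL-(3a+b)x)/(6L³EI)  [x≤a] = -15·(16/5)²·(8/5)²·(3·(24/5)·8-(3·(24/5)+(16/5))·(8/5))/(6·8³·100000) = -1088/9765625 m
Load 4 — applied couple M₀=15 kN·m at a=16/5 m (b=L-a=24/5):
  y_4 = (R_Ax³/6 - M_Ax²/2)/EI  [x≤a] with R_A=27/10, M_A=9/5 = ((27/10)·(8/5)³/6 - (9/5)·(8/5)²/2)/100000 = -9/1953125 m
Superposition: y = Σ y_i = -119929/234375000 m ≈ -0.000512 m

y(8/5) = -119929/234375000 m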